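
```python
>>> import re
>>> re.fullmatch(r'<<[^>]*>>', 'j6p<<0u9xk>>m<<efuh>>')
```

None

`fullmatch` succeeds only if the pattern covers the string from start to end.
Here there's no way to consume every character, so the call returns None.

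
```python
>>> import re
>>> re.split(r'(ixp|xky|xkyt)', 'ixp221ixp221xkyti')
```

['', 'ixp', '221', 'ixp', '221', 'xky', 'ti']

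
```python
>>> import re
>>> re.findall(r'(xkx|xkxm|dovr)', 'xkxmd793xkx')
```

['xkx', 'xkx']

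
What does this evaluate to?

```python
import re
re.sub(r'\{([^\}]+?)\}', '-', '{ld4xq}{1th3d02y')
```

'-{1th3d02y'

Matches: at [0:7] → '{ld4xq}'.
`sub` substitutes '-' at each match site.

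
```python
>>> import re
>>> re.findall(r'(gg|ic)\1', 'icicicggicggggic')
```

`\1` has to match the exact text group 1 already captured.
Walking the string: at [0:4] match 'icic', group 1 = 'ic'; at [10:14] match 'gggg', group 1 = 'gg'.
`findall` collects group 1 from each match (2 total).

['ic', 'gg']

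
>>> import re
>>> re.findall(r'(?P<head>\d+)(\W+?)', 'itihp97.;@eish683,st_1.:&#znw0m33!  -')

The pattern matches one or more of a digit (captured as 'head'); then one or more of a non-word character (lazy) (captured).
The `?` after the quantifier makes it lazy — it takes as little as possible before letting the rest of the pattern try.
Matches: at [5:8] match '97.', groups = ('97', '.'); at [14:18] match '683,', groups = ('683', ','); at [21:23] match '1.', groups = ('1', '.'); at [31:34] match '33!', groups = ('33', '!').
Multiple groups make `findall` return tuples — one 2-tuple for each match.

[('97', '.'), ('683', ','), ('1', '.'), ('33', '!')]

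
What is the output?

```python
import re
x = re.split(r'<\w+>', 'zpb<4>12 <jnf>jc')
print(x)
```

['zpb', '12 ', 'jc']

Matches to split on: at [3:6] → '<4>'; at [9:14] → '<jnf>'.
`split` removes every match and returns the 3 fragments in between.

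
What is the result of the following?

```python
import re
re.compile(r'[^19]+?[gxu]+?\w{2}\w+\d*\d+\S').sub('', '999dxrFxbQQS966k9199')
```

This matches one or more of any character except [19] (lazy); then one or more of one of [gxu] (lazy), then exactly 2 of a word character, then one or more of a word character; then zero or more of a digit, then one or more of a digit, then a non-whitespace character.
Matches: at [3:20] → 'dxrFxbQQS966k9199'.
Every occurrence is swapped for ''.

'999'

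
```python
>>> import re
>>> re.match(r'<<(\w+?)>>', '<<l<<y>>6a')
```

None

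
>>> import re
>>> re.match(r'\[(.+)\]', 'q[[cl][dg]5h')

None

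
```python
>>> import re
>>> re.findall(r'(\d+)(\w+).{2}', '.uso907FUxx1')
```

The pattern matches one or more of a digit (captured); then one or more of a word character (captured); then exactly 2 of any character.
Scanning left to right: at [4:12] match '907FUxx1', groups = ('907', 'FUx').
With 2 capturing groups, `findall` returns a 2-tuple per match.

[('907', 'FUx')]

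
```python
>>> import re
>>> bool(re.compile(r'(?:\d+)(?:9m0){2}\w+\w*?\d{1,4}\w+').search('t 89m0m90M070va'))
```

This matches one or more of a digit (non-capturing group); then the literal '9m0' repeated 2 times, then one or more of a word character; then zero or more of a word character (lazy), then 1 to 4 of a digit, then one or more of a word character.
`search` walks the string left to right and returns the first match it finds.
Here no position works, so the call returns None, and `bool(None)` is False.

False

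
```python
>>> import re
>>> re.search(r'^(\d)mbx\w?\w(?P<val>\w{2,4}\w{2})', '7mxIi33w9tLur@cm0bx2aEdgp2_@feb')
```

Pattern: anchored at the start of the string; then a digit (captured); then the literal 'mbx', then optionally a word character, then a word character; then 2 to 4 of a word character, then exactly 2 of a word character (captured as 'val').
`re.search` scans for the first position where the pattern succeeds.
Here nothing in the string fits, so the call returns None.

None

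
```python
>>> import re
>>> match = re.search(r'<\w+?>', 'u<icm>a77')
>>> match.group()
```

'<icm>'

`search` walks the string left to right and returns the first match it finds.
The match spans [1:6] → '<icm>'.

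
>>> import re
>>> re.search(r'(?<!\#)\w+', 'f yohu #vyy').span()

(0, 1)

Because the assertion is negative and zero-width, positions next to the forbidden text are skipped.
`re.search` scans for the first position where the pattern succeeds.
The match spans [0:1] → 'f'.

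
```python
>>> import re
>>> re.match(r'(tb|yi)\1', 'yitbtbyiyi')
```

None

The backreference `\1` re-matches whatever the first group consumed, character for character.
With `match`, the pattern is implicitly anchored at the beginning.
Here the pattern fails at index 0, so the call returns None.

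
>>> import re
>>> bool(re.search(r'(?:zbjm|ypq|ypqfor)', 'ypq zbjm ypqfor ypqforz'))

True

`re.search` scans for the first position where the pattern succeeds.
The match spans [0:3] → 'ypq'.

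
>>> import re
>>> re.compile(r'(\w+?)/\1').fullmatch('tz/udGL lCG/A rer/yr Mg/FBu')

None

`\1` has to match the exact text group 1 already captured.
`fullmatch` succeeds only if the pattern covers the string from start to end.
Here the pattern can't cover the whole string, so the call returns None.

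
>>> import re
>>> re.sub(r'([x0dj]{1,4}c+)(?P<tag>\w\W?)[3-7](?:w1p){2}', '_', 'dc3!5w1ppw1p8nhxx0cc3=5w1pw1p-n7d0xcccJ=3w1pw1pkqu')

Each match is replaced by '_'.

'dc3!5w1ppw1p8nh_-n7_kqu'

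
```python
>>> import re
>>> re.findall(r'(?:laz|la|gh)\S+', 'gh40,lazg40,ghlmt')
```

['gh40,lazg40,ghlmt']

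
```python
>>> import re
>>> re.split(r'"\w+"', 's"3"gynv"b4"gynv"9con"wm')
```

['s', 'gynv', 'gynv', 'wm']

Matches to split on: at [1:4] → '"3"'; at [8:12] → '"b4"'; at [16:22] → '"9con"'.
Each match becomes a cut point; 4 segments remain.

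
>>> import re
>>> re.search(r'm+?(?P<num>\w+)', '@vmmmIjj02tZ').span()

The match spans [2:12] → 'mmmIjj02tZ'.

(2, 12)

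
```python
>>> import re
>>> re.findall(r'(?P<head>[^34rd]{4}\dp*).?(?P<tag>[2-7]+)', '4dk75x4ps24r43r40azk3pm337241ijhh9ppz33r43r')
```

[('k75x4p', '24'), ('0azk3p', '33724'), ('ijhh9pp', '33')]

`findall` packs the 2 group values into a tuple for every match.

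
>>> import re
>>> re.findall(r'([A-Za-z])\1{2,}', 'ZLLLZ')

`\1` is not a pattern — it's the concrete string captured by group 1, re-applied verbatim.
One capturing group, so `findall` returns just the captured substring from the one match — 1 in all.

['L']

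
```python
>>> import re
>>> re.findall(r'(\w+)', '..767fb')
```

The pattern matches one or more of a word character (captured).
Walking the string: at [2:7] match '767fb', group 1 = '767fb'.
Because there's exactly one group, `findall` drops the full match and keeps group 1 from the one hit.

['767fb']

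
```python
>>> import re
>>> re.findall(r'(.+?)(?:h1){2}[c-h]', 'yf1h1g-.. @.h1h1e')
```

['yf1h1g-.. @.']

This matches one or more of any character (lazy) (captured); then the literal 'h1' repeated 2 times, then a character in [c-h].
With a single group, `findall` returns only what that group captured — 1 item.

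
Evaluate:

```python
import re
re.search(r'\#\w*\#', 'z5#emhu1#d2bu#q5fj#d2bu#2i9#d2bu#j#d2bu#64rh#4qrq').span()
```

(2, 9)

`re.search` tries every starting position until one works.
The match spans [2:9] → '#emhu1#'.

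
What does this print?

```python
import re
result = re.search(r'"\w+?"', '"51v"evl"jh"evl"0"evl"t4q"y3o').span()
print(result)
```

(0, 5)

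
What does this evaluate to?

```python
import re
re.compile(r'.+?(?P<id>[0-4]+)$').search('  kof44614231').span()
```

Pattern: one or more of any character (lazy); then one or more of a character in [0-4] (captured as 'id'); then anchored at the end.
`search` walks the string left to right and returns the first match it finds.
The match spans [0:13] → '  kof44614231'.
Captured: group 1 = '14231'.

(0, 13)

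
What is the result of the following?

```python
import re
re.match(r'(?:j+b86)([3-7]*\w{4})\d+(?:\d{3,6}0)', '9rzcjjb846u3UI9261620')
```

The pattern matches one or more of a literal 'j', then the literal 'b86' (non-capturing group); then zero or more of a character in [3-7], then exactly 4 of a word character (captured); then one or more of a digit; then 3 to 6 of a digit, then the literal '0' (non-capturing group).
`match` is anchored at position 0; if the pattern doesn't fit there, it returns None.
Here position 0 doesn't satisfy it, so the call returns None.

None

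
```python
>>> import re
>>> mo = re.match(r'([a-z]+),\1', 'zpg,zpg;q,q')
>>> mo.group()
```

'zpg,zpg'

A backreference is literal: `\1` must see the identical characters the first group matched.
`re.match` only tries the pattern at the start of the string.
The match spans [0:7] → 'zpg,zpg'.
Captured: group 1 = 'zpg'.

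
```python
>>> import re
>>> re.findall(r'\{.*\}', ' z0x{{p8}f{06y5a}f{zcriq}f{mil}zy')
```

['{{p8}f{06y5a}f{zcriq}f{mil}']

With no groups in the pattern, `findall` gives back each whole match — 1 here.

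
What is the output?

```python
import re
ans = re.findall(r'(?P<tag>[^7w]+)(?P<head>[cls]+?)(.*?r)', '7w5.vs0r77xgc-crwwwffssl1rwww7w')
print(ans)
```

[('5.v', 's', '0r'), ('xgc-', 'c', 'r'), ('ffss', 'l', '1r')]

A non-greedy quantifier consumes as few characters as it can — just enough that the remainder of the pattern still matches from where it stops; whatever follows it matches normally.
Multiple groups make `findall` return tuples — one 3-tuple for each match.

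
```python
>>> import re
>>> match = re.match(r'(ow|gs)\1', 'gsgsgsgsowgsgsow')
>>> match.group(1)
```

'gs'

The match spans [0:4] → 'gsgs'.
Captured: group 1 = 'gs'.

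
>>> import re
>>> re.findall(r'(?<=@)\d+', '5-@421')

The `(?=…)`/`(?<=…)` assertion just peeks at neighbouring text; it doesn't advance the match position.
With no groups in the pattern, `findall` gives back each whole match — 1 here.

['421']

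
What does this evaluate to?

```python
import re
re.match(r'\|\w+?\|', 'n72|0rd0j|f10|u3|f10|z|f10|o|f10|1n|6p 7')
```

None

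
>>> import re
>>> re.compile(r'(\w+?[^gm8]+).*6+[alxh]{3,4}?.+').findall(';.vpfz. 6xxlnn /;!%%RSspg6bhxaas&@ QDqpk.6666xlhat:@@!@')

This matches one or more of a word character (lazy), then one or more of any character except [gm8] (captured); then zero or more of any character, then one or more of a literal '6', then 3 to 4 of one of [alxh] (lazy); then one or more of any character.
Walking the string: at [2:55] match 'vpfz. 6xxlnn /;!%%RSspg6bhxaas&@ QDqpk.6666xlhat:@@!@', group 1 = 'vpfz. 6xxlnn /;!%%RSsp'.
`findall` collects group 1 from the one match (1 total).

['vpfz. 6xxlnn /;!%%RSsp']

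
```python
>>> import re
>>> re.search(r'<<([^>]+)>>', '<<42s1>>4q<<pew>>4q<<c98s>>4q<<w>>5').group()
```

The match spans [0:8] → '<<42s1>>'.

'<<42s1>>'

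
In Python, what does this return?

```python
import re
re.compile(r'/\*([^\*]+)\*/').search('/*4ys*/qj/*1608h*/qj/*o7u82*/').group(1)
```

'4ys'

The match spans [0:7] → '/*4ys*/'.
Captured: group 1 = '4ys'.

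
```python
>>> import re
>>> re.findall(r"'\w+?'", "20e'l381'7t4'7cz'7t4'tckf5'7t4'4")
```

["'l381'", "'7cz'", "'tckf5'"]

Since nothing is captured, `findall` lists the 3 matched substrings directly.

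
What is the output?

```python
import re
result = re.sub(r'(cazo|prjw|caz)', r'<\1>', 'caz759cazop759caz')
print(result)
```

<caz>759<cazo>p759<caz>

The regex engine tests alternatives in the order written; an earlier branch that matches wins even if a later one would match more.
The replacement refers to a captured group, so each match is rewritten using its own captured text.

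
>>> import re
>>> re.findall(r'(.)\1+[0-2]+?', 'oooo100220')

['o', '0']

After group 1 captures some text, `\1` only succeeds where that same text appears again.
With a single group, `findall` returns only what that group captured — 2 items.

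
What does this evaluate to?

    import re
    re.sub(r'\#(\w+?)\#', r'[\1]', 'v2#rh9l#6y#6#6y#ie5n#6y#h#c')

'v2[rh9l]6y[6]6y[ie5n]6y[h]c'

Matches: at [2:8] → '#rh9l#'; at [10:13] → '#6#'; at [15:21] → '#ie5n#'; at [23:26] → '#h#'.
The replacement refers to a captured group, so each match is rewritten using its own captured text.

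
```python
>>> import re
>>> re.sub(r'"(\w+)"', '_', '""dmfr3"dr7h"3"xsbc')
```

Matches: at [1:8] → '"dmfr3"'; at [12:15] → '"3"'.
Every occurrence is swapped for '_'.

'"_dr7h_xsbc'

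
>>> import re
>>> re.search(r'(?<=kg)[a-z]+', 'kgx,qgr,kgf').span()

The `(?=…)`/`(?<=…)` assertion just peeks at neighbouring text; it doesn't advance the match position.
Unlike `match`, `search` isn't anchored — it looks for the pattern anywhere in the string.
The match spans [2:3] → 'x'.

(2, 3)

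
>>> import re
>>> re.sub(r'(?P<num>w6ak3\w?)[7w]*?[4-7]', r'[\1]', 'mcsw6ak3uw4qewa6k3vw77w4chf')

The pattern matches the literal 'w6a', then the literal 'k3', then optionally a word character (captured as 'num'); then zero or more of one of [7w] (lazy), then a character in [4-7].
Matches: at [3:11] → 'w6ak3uw4'.
Each match is replaced using the text its own group 1 captured.

'mcs[w6ak3u]qewa6k3vw77w4chf'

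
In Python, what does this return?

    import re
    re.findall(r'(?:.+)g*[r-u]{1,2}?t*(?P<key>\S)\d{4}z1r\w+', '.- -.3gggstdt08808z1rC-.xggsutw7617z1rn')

['w']

Pattern: one or more of any character (non-capturing group); then zero or more of the literal 'g', then 1 to 2 of a character in [r-u] (lazy), then zero or more of a literal 't'; then a non-whitespace character (captured as 'key'); then exactly 4 of a digit, then the literal 'z1r'; then one or more of a word character.
Walking the string: at [0:39] match '.- -.3gggstdt08808z1rC-.xggsutw7617z1rn', group 1 = 'w'.
One capturing group, so `findall` returns just the captured substring from the one match — 1 in all.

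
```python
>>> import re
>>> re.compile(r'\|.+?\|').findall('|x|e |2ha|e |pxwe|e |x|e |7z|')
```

Because the quantifier is non-greedy, it stops expanding at the earliest point where the rest of the pattern can succeed.
Scanning left to right: at [0:3] → '|x|'; at [5:10] → '|2ha|'; at [12:18] → '|pxwe|'; at [20:23] → '|x|'; at [25:29] → '|7z|'.
With no groups in the pattern, `findall` gives back each whole match — 5 here.

['|x|', '|2ha|', '|pxwe|', '|x|', '|7z|']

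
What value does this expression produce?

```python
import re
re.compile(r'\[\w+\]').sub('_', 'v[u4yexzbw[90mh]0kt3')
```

'v[u4yexzbw_0kt3'

Matches: at [10:16] → '[90mh]'.
Each match is replaced by '_'.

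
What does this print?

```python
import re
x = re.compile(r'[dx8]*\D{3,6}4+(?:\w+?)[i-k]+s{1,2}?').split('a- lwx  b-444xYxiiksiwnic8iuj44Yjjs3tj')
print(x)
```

['a- l', 'iwnic', '3tj']

Pattern: zero or more of one of [dx8], then 3 to 6 of a non-digit, then one or more of the literal '4'; then one or more of a word character (lazy) (non-capturing group); then one or more of a character in [i-k], then 1 to 2 of a literal 's' (lazy).
Lazy quantifiers expand one character at a time until the remainder of the pattern can match.
Matches to split on: at [4:20] → 'wx  b-444xYxiiks'; at [25:35] → '8iuj44Yjjs'.
The string is cut at each match, leaving 3 pieces.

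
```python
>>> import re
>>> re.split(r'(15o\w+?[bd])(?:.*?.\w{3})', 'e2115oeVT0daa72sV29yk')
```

['e21', '15oeVT0d', 'sV29yk']

This matches the literal '15o', then one or more of a word character (lazy), then one of [bd] (captured); then zero or more of any character (lazy), then any character, then exactly 3 of a word character (non-capturing group).
Matches to split on: at [3:15] → '15oeVT0daa72'.
With a capturing group present, the delimiter's captured portion is kept in the result list.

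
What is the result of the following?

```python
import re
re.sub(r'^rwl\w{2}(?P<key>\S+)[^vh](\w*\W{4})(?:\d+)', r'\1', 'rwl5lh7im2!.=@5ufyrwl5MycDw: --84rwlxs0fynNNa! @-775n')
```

The pattern matches anchored at the start of the string; then the literal 'rwl', then exactly 2 of a word character; then one or more of a non-whitespace character (captured as 'key'); then any character except [vh]; then zero or more of a word character, then exactly 4 of a non-word character (captured); then one or more of a digit (non-capturing group).
Matches: at [0:33] → 'rwl5lh7im2!.=@5ufyrwl5MycDw: --84'.
The replacement refers to a captured group, so each match is rewritten using its own captured text.

'h7im2!.=@5ufyrwl5MycDrwlxs0fynNNa! @-775n'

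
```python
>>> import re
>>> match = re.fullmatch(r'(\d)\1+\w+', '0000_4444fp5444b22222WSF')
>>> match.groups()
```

`\1` is not a pattern — it's the concrete string captured by group 1, re-applied verbatim.
`re.fullmatch` requires the pattern to consume the entire string.
The match spans [0:24] → '0000_4444fp5444b22222WSF'.
Captured: group 1 = '0'.

('0',)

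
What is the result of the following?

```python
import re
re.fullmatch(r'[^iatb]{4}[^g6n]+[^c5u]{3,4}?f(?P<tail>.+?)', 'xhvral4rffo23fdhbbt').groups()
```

The pattern matches exactly 4 of any character except [iatb], then one or more of any character except [g6n]; then 3 to 4 of any character except [c5u] (lazy), then the literal 'f'; then one or more of any character (lazy) (captured as 'tail').
`re.fullmatch` is like wrapping the pattern in `^…$` (in single-line mode).
The match spans [0:19] → 'xhvral4rffo23fdhbbt'.
Captured: group 1 = 'dhbbt'.

('dhbbt',)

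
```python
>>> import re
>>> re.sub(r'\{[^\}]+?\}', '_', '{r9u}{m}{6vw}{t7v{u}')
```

Each match is replaced by '_'.

'____'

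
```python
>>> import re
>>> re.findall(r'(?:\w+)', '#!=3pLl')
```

['3pLl']

This matches one or more of a word character (non-capturing group).
Matches: at [3:7] → '3pLl'.
`findall` yields the raw match text (1 of them) because the pattern has no groups.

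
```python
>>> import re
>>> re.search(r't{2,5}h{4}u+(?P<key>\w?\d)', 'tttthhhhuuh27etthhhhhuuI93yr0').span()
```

(0, 12)

The match spans [0:12] → 'tttthhhhuuh2'.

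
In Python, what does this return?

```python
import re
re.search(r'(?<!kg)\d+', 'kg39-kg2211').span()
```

Because the assertion is negative and zero-width, positions next to the forbidden text are skipped.
The match spans [3:4] → '9'.

(3, 4)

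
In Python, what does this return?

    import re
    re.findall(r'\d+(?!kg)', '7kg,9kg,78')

['78']

`(?!…)`/`(?<!…)` only lets a position through if the neighbouring text does NOT match; no characters are consumed.
Walking the string: at [8:10] → '78'.
`findall` yields the raw match text (1 of them) because the pattern has no groups.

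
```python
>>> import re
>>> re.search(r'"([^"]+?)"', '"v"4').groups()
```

('v',)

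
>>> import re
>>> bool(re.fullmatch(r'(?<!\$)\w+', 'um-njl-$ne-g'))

False

A negative assertion filters positions out without eating any characters.
`re.fullmatch` is like wrapping the pattern in `^…$` (in single-line mode).
Here the string isn't matched end-to-end, so the call returns None, and `bool(None)` is False.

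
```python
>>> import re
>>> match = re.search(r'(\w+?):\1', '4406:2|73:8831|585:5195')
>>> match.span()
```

(17, 20)

`\1` is not a pattern — it's the concrete string captured by group 1, re-applied verbatim.
The match spans [17:20] → '5:5'.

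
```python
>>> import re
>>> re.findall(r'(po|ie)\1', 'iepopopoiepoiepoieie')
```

['po', 'ie']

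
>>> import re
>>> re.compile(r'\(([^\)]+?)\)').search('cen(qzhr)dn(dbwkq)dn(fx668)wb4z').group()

Unlike `match`, `search` isn't anchored — it looks for the pattern anywhere in the string.
The match spans [3:9] → '(qzhr)'.
Captured: group 1 = 'qzhr'.

'(qzhr)'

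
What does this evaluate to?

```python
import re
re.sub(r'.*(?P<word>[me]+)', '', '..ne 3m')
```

This matches zero or more of any character; then one or more of one of [me] (captured as 'word').
Matches: at [0:7] → '..ne 3m'.
Each match is replaced by ''.

''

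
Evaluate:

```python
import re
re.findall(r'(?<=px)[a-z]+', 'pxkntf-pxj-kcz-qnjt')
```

['kntf', 'j']

The positive lookaround only admits positions where the adjacent text matches; those characters stay outside the span.
Scanning left to right: at [2:6] → 'kntf'; at [9:10] → 'j'.
With no groups in the pattern, `findall` gives back each whole match — 2 here.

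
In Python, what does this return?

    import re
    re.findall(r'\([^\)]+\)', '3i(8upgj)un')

['(8upgj)']

Scanning left to right: at [2:9] → '(8upgj)'.
`findall` yields the raw match text (1 of them) because the pattern has no groups.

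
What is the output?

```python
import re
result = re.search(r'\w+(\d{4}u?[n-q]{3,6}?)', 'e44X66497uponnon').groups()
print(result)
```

The pattern matches one or more of a word character; then exactly 4 of a digit, then optionally a literal 'u', then 3 to 6 of a character in [n-q] (lazy) (captured).
`re.search` tries every starting position until one works.
The match spans [0:13] → 'e44X66497upon'.
Captured: group 1 = '6497upon'.

('6497upon',)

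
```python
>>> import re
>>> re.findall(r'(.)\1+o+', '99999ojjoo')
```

['9', 'j']

After group 1 captures some text, `\1` only succeeds where that same text appears again.
With a single group, `findall` returns only what that group captured — 2 items.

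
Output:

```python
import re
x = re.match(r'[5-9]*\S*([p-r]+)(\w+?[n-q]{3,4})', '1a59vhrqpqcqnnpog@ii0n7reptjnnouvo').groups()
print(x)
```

('p', 'tjnno')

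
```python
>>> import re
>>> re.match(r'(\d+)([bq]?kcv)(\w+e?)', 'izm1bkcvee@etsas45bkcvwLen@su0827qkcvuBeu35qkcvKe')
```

None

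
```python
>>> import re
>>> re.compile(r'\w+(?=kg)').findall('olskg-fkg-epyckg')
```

The positive lookaround only admits positions where the adjacent text matches; those characters stay outside the span.
Since nothing is captured, `findall` lists the 3 matched substrings directly.

['ols', 'f', 'epyc']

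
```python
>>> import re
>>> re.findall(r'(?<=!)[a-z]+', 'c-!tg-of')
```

Lookahead/lookbehind check context without consuming it, so the matched span excludes the asserted characters.
With no groups in the pattern, `findall` gives back each whole match — 1 here.

['tg']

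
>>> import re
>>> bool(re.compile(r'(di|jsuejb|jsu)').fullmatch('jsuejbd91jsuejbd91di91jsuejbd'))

`re.fullmatch` requires the pattern to consume the entire string.
Here the pattern can't cover the whole string, so the call returns None, and `bool(None)` is False.

False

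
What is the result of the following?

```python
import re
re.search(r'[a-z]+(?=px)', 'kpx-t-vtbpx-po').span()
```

The lookaround is zero-width — it requires the adjacent text to match without consuming it, so the asserted text isn't part of the match.
The match spans [0:1] → 'k'.

(0, 1)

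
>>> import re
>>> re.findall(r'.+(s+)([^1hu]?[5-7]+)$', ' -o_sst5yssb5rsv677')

[('s', 'v677')]

This matches one or more of any character; then one or more of a literal 's' (captured); then optionally any character except [1hu], then one or more of a character in [5-7] (captured); then anchored at the end.
With 2 capturing groups, `findall` returns a 2-tuple per match.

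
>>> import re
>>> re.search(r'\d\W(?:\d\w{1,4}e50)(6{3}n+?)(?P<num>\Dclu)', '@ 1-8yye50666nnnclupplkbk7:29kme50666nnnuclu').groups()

('666nn', 'nclu')

The match spans [2:19] → '1-8yye50666nnnclu'.
Captured: group 1 = '666nn', group 2 = 'nclu'.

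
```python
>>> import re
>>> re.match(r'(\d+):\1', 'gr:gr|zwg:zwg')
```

None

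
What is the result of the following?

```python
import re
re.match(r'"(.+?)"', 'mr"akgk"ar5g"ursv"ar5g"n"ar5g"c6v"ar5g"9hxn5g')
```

None

With `match`, the pattern is implicitly anchored at the beginning.
Here the string doesn't start with a match, so the call returns None.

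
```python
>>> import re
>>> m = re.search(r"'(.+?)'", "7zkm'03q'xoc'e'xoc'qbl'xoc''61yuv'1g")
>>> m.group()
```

"'03q'"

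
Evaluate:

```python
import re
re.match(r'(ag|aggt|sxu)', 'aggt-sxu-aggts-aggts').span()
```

Branches in `(...|...)` are attempted left-to-right; the first branch that allows the whole pattern to succeed is taken.
`re.match` won't scan ahead — the pattern has to work from the very first character.
The match spans [0:2] → 'ag'.
Captured: group 1 = 'ag'.

(0, 2)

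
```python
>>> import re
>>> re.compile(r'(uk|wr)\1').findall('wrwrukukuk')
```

['wr', 'uk']

`\1` has to match the exact text group 1 already captured.
Matches: at [0:4] match 'wrwr', group 1 = 'wr'; at [4:8] match 'ukuk', group 1 = 'uk'.
One capturing group, so `findall` returns just the captured substring from each match — 2 in all.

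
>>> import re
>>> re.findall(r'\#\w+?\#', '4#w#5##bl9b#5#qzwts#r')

['#w#', '#bl9b#', '#qzwts#']

Walking the string: at [1:4] → '#w#'; at [6:12] → '#bl9b#'; at [13:20] → '#qzwts#'.
Since nothing is captured, `findall` lists the 3 matched substrings directly.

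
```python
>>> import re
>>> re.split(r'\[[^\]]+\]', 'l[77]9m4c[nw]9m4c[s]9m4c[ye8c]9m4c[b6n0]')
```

['l', '9m4c', '9m4c', '9m4c', '9m4c', '']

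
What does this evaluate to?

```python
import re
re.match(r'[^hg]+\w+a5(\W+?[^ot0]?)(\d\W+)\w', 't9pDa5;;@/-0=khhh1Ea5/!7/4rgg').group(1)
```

'/!'

The match spans [0:26] → 't9pDa5;;@/-0=khhh1Ea5/!7/4'.
Captured: group 1 = '/!', group 2 = '7/'.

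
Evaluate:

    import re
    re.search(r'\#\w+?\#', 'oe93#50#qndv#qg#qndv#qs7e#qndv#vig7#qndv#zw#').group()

`re.search` scans for the first position where the pattern succeeds.
The match spans [4:8] → '#50#'.

'#50#'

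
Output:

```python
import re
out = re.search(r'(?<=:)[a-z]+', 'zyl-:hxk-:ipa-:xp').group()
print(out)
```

hxk

The positive lookaround only admits positions where the adjacent text matches; those characters stay outside the span.
`re.search` tries every starting position until one works.
The match spans [5:8] → 'hxk'.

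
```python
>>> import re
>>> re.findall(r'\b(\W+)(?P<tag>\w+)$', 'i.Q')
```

[('.', 'Q')]

Pattern: a word boundary (`\b`, zero-width); then one or more of a non-word character (captured); then one or more of a word character (captured as 'tag'); then anchored at the end.
Matches: at [1:3] match '.Q', groups = ('.', 'Q').
Multiple groups make `findall` return tuples — one 2-tuple for the one match.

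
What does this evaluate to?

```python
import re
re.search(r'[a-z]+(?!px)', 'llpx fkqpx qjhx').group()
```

Because the assertion is negative and zero-width, positions next to the forbidden text are skipped.
Unlike `match`, `search` isn't anchored — it looks for the pattern anywhere in the string.
The match spans [0:4] → 'llpx'.

'llpx'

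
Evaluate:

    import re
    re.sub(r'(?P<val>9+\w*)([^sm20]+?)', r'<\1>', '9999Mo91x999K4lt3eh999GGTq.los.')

'<9999Mo91x999K4lt3eh999GGTq>los.'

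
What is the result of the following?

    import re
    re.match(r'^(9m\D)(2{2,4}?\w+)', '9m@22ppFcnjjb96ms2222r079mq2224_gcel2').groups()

('9m@', '22ppFcnjjb96ms2222r079mq2224_gcel2')

Pattern: anchored at the start of the string; then the literal '9m', then a non-digit (captured); then 2 to 4 of a literal '2' (lazy), then one or more of a word character (captured).
With `match`, the pattern is implicitly anchored at the beginning.
The match spans [0:37] → '9m@22ppFcnjjb96ms2222r079mq2224_gcel2'.
Captured: group 1 = '9m@', group 2 = '22ppFcnjjb96ms2222r079mq2224_gcel2'.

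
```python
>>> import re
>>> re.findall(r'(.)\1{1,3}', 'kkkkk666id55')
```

['k', '6', '5']

`\1` is not a pattern — it's the concrete string captured by group 1, re-applied verbatim.
Matches: at [0:4] match 'kkkk', group 1 = 'k'; at [5:8] match '666', group 1 = '6'; at [10:12] match '55', group 1 = '5'.
One capturing group, so `findall` returns just the captured substring from each match — 3 in all.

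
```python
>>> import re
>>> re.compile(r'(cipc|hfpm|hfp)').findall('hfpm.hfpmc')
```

['hfpm', 'hfpm']

Alternation isn't longest-match — the leftmost alternative that fits at this position is chosen.
Matches: at [0:4] match 'hfpm', group 1 = 'hfpm'; at [5:9] match 'hfpm', group 1 = 'hfpm'.
Because there's exactly one group, `findall` drops the full match and keeps group 1 from each hit.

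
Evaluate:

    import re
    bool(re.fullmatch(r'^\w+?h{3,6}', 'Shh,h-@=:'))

This matches anchored at the start of the string; then one or more of a word character (lazy); then 3 to 6 of a literal 'h'.
`re.fullmatch` requires the pattern to consume the entire string.
Here there's no way to consume every character, so the call returns None, and `bool(None)` is False.

False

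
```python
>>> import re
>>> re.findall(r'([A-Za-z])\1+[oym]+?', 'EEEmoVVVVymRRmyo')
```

['E', 'V', 'R']

The backreference `\1` re-matches whatever the first group consumed, character for character.
Because there's exactly one group, `findall` drops the full match and keeps group 1 from each hit.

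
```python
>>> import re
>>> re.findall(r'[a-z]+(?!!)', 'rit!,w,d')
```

['ri', 'w', 'd']

A negative assertion filters positions out without eating any characters.
Walking the string: at [0:2] → 'ri'; at [5:6] → 'w'; at [7:8] → 'd'.
`findall` yields the raw match text (3 of them) because the pattern has no groups.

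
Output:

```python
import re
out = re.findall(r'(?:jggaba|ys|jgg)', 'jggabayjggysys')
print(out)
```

Alternation tries branches left to right and keeps the first one that lets the overall match succeed at that position.
Scanning left to right: at [0:6] → 'jggaba'; at [7:10] → 'jgg'; at [10:12] → 'ys'; at [12:14] → 'ys'.
No capturing groups, so `findall` returns the 4 full match strings.

['jggaba', 'jgg', 'ys', 'ys']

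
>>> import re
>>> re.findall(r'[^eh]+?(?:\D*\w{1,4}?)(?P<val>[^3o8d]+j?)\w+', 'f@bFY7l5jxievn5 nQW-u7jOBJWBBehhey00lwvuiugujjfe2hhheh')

Pattern: one or more of any character except [eh] (lazy); then zero or more of a non-digit, then 1 to 4 of a word character (lazy) (non-capturing group); then one or more of any character except [3o8d], then optionally the literal 'j' (captured as 'val'); then one or more of a word character.
Scanning left to right: at [0:54] match 'f@bFY7l5jxievn5 nQW-u7jOBJWBBehhey00lwvuiugujjfe2hhheh', group 1 = 'l5jxievn5 nQW-u7jOBJWBBehhey00lwvuiugujjfe2hhhe'.
With a single group, `findall` returns only what that group captured — 1 item.

['l5jxievn5 nQW-u7jOBJWBBehhey00lwvuiugujjfe2hhhe']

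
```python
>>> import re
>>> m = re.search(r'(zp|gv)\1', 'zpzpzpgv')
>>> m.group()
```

A backreference is literal: `\1` must see the identical characters the first group matched.
`re.search` tries every starting position until one works.
The match spans [0:4] → 'zpzp'.
Captured: group 1 = 'zp'.

'zpzp'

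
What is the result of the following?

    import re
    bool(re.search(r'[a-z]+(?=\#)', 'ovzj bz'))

Lookahead/lookbehind check context without consuming it, so the matched span excludes the asserted characters.
`search` walks the string left to right and returns the first match it finds.
Here the pattern never matches, so the call returns None, and `bool(None)` is False.

False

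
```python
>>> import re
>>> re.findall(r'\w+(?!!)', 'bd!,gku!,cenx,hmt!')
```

['b', 'gk', 'cenx', 'hm']

`(?!…)`/`(?<!…)` only lets a position through if the neighbouring text does NOT match; no characters are consumed.
With no groups in the pattern, `findall` gives back each whole match — 4 here.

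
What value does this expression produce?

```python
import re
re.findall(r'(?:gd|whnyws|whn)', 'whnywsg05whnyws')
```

The regex engine tests alternatives in the order written; an earlier branch that matches wins even if a later one would match more.
Matches: at [0:6] → 'whnyws'; at [9:15] → 'whnyws'.
Since nothing is captured, `findall` lists the 2 matched substrings directly.

['whnyws', 'whnyws']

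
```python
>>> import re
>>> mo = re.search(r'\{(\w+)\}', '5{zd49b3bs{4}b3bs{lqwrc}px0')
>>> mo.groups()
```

('4',)

The match spans [10:13] → '{4}'.
Captured: group 1 = '4'.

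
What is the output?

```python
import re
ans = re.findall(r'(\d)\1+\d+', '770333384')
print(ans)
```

The backreference `\1` re-matches whatever the first group consumed, character for character.
With a single group, `findall` returns only what that group captured — 1 item.

['7']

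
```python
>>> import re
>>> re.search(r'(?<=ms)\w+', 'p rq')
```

None

The positive lookaround only admits positions where the adjacent text matches; those characters stay outside the span.
Here the pattern never matches, so the call returns None.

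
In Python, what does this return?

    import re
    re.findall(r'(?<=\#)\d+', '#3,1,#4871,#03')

['3', '4871', '03']

The lookaround is zero-width — it requires the adjacent text to match without consuming it, so the asserted text isn't part of the match.
`findall` yields the raw match text (3 of them) because the pattern has no groups.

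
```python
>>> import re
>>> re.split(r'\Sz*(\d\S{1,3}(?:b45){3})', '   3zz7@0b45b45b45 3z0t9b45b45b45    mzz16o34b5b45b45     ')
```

['   ', '7@0b45b45b45', ' ', '0t9b45b45b45', '    mzz16o34b5b45b45     ']

Pattern: a non-whitespace character, then zero or more of a literal 'z'; then a digit, then 1 to 3 of a non-whitespace character, then the literal 'b45' repeated 3 times (captured).
Matches to split on: at [3:18] → '3zz7@0b45b45b45'; at [19:33] → '3z0t9b45b45b45'.
The group in the pattern means `split` returns the separators' captures alongside the pieces.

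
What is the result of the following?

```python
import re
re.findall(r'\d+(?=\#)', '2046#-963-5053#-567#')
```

Lookahead/lookbehind check context without consuming it, so the matched span excludes the asserted characters.
Matches: at [0:4] → '2046'; at [10:14] → '5053'; at [16:19] → '567'.
Since nothing is captured, `findall` lists the 3 matched substrings directly.

['2046', '5053', '567']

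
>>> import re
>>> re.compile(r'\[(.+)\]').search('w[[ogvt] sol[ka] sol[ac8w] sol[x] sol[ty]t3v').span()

(1, 41)

`search` walks the string left to right and returns the first match it finds.
The match spans [1:41] → '[[ogvt] sol[ka] sol[ac8w] sol[x] sol[ty]'.
Captured: group 1 = '[ogvt] sol[ka] sol[ac8w] sol[x] sol[ty'.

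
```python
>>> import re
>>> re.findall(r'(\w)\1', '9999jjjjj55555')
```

['9', '9', 'j', 'j', '5', '5']

`\1` has to match the exact text group 1 already captured.
Matches: at [0:2] match '99', group 1 = '9'; at [2:4] match '99', group 1 = '9'; at [4:6] match 'jj', group 1 = 'j'; at [6:8] match 'jj', group 1 = 'j'; at [9:11] match '55', group 1 = '5'; ….
One capturing group, so `findall` returns just the captured substring from each match — 6 in all.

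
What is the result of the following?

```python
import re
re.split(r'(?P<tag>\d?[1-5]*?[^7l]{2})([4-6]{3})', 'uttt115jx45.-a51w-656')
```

This matches optionally a digit, then zero or more of a character in [1-5] (lazy), then exactly 2 of any character except [7l] (captured as 'tag'); then exactly 3 of a character in [4-6] (captured).
Matches to split on: at [14:21] → '51w-656'.
With a capturing group present, the delimiter's captured portion is kept in the result list.

['uttt115jx45.-a', '51w-', '656', '']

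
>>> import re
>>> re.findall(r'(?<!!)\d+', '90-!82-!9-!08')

['90', '2', '8']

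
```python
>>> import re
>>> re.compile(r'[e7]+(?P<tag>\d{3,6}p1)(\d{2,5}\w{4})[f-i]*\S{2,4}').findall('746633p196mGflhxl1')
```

[('46633p1', '96mGfl')]

Pattern: one or more of one of [e7]; then 3 to 6 of a digit, then the literal 'p1' (captured as 'tag'); then 2 to 5 of a digit, then exactly 4 of a word character (captured); then zero or more of a character in [f-i], then 2 to 4 of a non-whitespace character.
Multiple groups make `findall` return tuples — one 2-tuple for the one match.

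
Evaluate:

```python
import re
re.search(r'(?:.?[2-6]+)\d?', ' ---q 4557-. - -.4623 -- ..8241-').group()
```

This matches optionally any character, then one or more of a character in [2-6] (non-capturing group); then optionally a digit.
`re.search` tries every starting position until one works.
The match spans [5:10] → ' 4557'.

' 4557'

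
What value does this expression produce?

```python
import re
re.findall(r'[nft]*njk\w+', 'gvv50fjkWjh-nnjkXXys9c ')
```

['nnjkXXys9c']

Pattern: zero or more of one of [nft], then the literal 'njk'; then one or more of a word character.
Walking the string: at [12:22] → 'nnjkXXys9c'.
`findall` yields the raw match text (1 of them) because the pattern has no groups.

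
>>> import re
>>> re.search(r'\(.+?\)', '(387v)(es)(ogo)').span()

With the lazy modifier that quantifier settles for the fewest repetitions that let the rest of the pattern succeed (the atoms after it are unaffected and can still be greedy).
The match spans [0:6] → '(387v)'.

(0, 6)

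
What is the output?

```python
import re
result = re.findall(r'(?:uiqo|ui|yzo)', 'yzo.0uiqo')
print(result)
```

['yzo', 'uiqo']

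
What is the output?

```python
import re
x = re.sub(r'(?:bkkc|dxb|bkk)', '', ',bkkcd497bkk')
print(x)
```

,d497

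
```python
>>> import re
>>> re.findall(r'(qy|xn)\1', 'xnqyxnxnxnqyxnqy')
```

['xn']

After group 1 captures some text, `\1` only succeeds where that same text appears again.
Matches: at [4:8] match 'xnxn', group 1 = 'xn'.
Because there's exactly one group, `findall` drops the full match and keeps group 1 from the one hit.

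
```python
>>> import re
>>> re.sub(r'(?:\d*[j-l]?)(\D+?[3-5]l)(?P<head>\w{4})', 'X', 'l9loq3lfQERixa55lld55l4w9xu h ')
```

'lXixa55lld55l4w9xu h '

Pattern: zero or more of a digit, then optionally a character in [j-l] (non-capturing group); then one or more of a non-digit (lazy), then a character in [3-5], then the literal 'l' (captured); then exactly 4 of a word character (captured as 'head').
Matches: at [1:11] → '9loq3lfQER'.
Every occurrence is swapped for 'X'.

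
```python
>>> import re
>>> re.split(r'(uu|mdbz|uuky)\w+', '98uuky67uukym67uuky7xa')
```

['98', 'uu', '']

The regex engine tests alternatives in the order written; an earlier branch that matches wins even if a later one would match more.
`re.split` interleaves the captured-group text with the surrounding fragments.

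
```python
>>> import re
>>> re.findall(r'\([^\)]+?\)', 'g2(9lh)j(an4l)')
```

['(9lh)', '(an4l)']

No capturing groups, so `findall` returns the 2 full match strings.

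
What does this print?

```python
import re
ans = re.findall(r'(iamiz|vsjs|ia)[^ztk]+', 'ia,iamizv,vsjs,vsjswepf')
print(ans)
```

Because there's exactly one group, `findall` drops the full match and keeps group 1 from each hit.

['ia', 'vsjs']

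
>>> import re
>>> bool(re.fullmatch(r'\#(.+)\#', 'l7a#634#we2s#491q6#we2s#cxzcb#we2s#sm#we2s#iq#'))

False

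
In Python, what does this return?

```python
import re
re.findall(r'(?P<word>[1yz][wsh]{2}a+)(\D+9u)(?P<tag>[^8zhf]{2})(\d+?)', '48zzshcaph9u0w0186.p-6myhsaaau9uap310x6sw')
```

The pattern matches one of [1yz], then exactly 2 of one of [wsh], then one or more of the literal 'a' (captured as 'word'); then one or more of a non-digit, then the literal '9u' (captured); then exactly 2 of any character except [8zhf] (captured as 'tag'); then one or more of a digit (lazy) (captured).
A non-greedy quantifier consumes as few characters as it can — just enough that the remainder of the pattern still matches from where it stops; whatever follows it matches normally.
Matches: at [23:35] match 'yhsaaau9uap3', groups = ('yhsaaa', 'u9u', 'ap', '3').
`findall` packs the 4 group values into a tuple for every match.

[('yhsaaa', 'u9u', 'ap', '3')]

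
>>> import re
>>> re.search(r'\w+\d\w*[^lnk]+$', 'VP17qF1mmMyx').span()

(0, 12)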